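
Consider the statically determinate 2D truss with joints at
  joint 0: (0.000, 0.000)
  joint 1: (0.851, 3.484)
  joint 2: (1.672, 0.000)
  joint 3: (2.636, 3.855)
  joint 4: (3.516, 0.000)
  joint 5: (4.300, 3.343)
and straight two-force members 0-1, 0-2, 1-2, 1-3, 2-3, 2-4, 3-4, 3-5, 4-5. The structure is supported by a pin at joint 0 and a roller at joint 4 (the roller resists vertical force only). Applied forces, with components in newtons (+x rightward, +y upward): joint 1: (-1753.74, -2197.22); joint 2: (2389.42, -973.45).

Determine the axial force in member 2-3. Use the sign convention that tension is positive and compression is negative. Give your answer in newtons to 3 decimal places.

N=6 nodes, M=9 members, R=3 reactions → 2N=12, M+R=12
member 0 (0-1): L=3.5864, (cx,cy)=(0.2373,0.9714)
member 1 (0-2): L=1.6720, (cx,cy)=(1.0000,0.0000)
member 2 (1-2): L=3.5794, (cx,cy)=(0.2294,-0.9733)
member 3 (1-3): L=1.8231, (cx,cy)=(0.9791,0.2035)
member 4 (2-3): L=3.9737, (cx,cy)=(0.2426,0.9701)
member 5 (2-4): L=1.8440, (cx,cy)=(1.0000,0.0000)
member 6 (3-4): L=3.9542, (cx,cy)=(0.2226,-0.9749)
member 7 (3-5): L=1.7410, (cx,cy)=(0.9558,-0.2941)
member 8 (4-5): L=3.4337, (cx,cy)=(0.2283,0.9736)
solve A·x = −loads:
  F[0-1] = -4028.7871 N (compression)
  F[0-2] = +1591.6448 N (tension)
  F[1-2] = +1843.5808 N (tension)
  F[1-3] = +382.9322 N (tension)
  F[2-3] = -846.2610 N (compression)
  F[2-4] = -169.6213 N (compression)
  F[3-4] = +762.1710 N (tension)
  F[3-5] = -0.0000 N (tension)
  F[4-5] = +0.0000 N (tension)
  Rx@0 = -635.6800 N
  Ry@0 = +3913.7268 N
  Ry@4 = -743.0568 N

-846.261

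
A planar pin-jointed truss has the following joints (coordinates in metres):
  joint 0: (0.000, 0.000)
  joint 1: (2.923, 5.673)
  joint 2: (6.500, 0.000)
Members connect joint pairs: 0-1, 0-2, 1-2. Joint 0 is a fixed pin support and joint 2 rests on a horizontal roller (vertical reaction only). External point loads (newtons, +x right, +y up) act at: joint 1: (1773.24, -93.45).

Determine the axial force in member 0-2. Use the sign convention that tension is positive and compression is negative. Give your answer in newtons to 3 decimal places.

1002.325

N=3 nodes, M=3 members, R=3 reactions → 2N=6, M+R=6
member 0 (0-1): L=6.3818, (cx,cy)=(0.4580,0.8889)
member 1 (0-2): L=6.5000, (cx,cy)=(1.0000,0.0000)
member 2 (1-2): L=6.7066, (cx,cy)=(0.5334,-0.8459)
solve A·x = −loads:
  F[0-1] = +1683.1321 N (tension)
  F[0-2] = +1002.3249 N (tension)
  F[1-2] = -1879.2690 N (compression)
  Rx@0 = -1773.2400 N
  Ry@0 = -1496.2031 N
  Ry@2 = +1589.6531 N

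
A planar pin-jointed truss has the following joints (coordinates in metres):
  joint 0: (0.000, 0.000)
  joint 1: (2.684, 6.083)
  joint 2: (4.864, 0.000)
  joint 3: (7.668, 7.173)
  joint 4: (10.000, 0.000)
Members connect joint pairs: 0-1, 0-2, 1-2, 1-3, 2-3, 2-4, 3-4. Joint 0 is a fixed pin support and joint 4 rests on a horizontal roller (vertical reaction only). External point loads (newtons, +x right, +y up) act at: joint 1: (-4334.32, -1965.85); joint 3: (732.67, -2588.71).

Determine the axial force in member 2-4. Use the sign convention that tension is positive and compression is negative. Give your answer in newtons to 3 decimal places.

N=5 nodes, M=7 members, R=3 reactions → 2N=10, M+R=10
member 0 (0-1): L=6.6488, (cx,cy)=(0.4037,0.9149)
member 1 (0-2): L=4.8640, (cx,cy)=(1.0000,0.0000)
member 2 (1-2): L=6.4618, (cx,cy)=(0.3374,-0.9414)
member 3 (1-3): L=5.1018, (cx,cy)=(0.9769,0.2137)
member 4 (2-3): L=7.7016, (cx,cy)=(0.3641,0.9314)
member 5 (2-4): L=5.1360, (cx,cy)=(1.0000,0.0000)
member 6 (3-4): L=7.5426, (cx,cy)=(0.3092,-0.9510)
solve A·x = −loads:
  F[0-1] = -4539.2135 N (compression)
  F[0-2] = -1769.2560 N (compression)
  F[1-2] = +2693.4263 N (tension)
  F[1-3] = +1630.9142 N (tension)
  F[2-3] = -2722.3640 N (compression)
  F[2-4] = +130.5745 N (tension)
  F[3-4] = -422.3267 N (compression)
  Rx@0 = +3601.6500 N
  Ry@0 = +4152.9257 N
  Ry@4 = +401.6343 N

130.575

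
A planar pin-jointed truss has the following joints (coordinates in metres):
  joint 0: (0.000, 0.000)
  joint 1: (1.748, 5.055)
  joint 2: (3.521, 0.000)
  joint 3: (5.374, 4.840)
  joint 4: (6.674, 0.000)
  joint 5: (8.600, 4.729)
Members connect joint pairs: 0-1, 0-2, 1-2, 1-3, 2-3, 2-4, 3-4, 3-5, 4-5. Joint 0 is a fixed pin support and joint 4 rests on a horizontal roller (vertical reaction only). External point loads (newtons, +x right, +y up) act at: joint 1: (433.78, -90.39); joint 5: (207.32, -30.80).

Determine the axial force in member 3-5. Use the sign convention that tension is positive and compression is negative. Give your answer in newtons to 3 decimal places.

N=6 nodes, M=9 members, R=3 reactions → 2N=12, M+R=12
member 0 (0-1): L=5.3487, (cx,cy)=(0.3268,0.9451)
member 1 (0-2): L=3.5210, (cx,cy)=(1.0000,0.0000)
member 2 (1-2): L=5.3569, (cx,cy)=(0.3310,-0.9436)
member 3 (1-3): L=3.6324, (cx,cy)=(0.9982,-0.0592)
member 4 (2-3): L=5.1826, (cx,cy)=(0.3575,0.9339)
member 5 (2-4): L=3.1530, (cx,cy)=(1.0000,0.0000)
member 6 (3-4): L=5.0115, (cx,cy)=(0.2594,-0.9658)
member 7 (3-5): L=3.2279, (cx,cy)=(0.9994,-0.0344)
member 8 (4-5): L=5.1062, (cx,cy)=(0.3772,0.9261)
solve A·x = −loads:
  F[0-1] = +441.8896 N (tension)
  F[0-2] = +496.6866 N (tension)
  F[1-2] = -531.2229 N (compression)
  F[1-3] = -113.7451 N (compression)
  F[2-3] = +536.7652 N (tension)
  F[2-4] = +128.9488 N (tension)
  F[3-4] = -533.7465 N (compression)
  F[3-5] = +216.9539 N (tension)
  F[4-5] = -25.2009 N (compression)
  Rx@0 = -641.1000 N
  Ry@0 = -417.6257 N
  Ry@4 = +538.8157 N

216.954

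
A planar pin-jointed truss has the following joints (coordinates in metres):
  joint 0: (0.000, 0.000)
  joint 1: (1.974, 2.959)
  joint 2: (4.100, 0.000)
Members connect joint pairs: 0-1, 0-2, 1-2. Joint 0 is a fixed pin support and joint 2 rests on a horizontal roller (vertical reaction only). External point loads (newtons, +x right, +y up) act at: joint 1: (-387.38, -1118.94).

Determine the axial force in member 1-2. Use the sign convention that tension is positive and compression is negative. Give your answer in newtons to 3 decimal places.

-319.109

N=3 nodes, M=3 members, R=3 reactions → 2N=6, M+R=6
member 0 (0-1): L=3.5570, (cx,cy)=(0.5550,0.8319)
member 1 (0-2): L=4.1000, (cx,cy)=(1.0000,0.0000)
member 2 (1-2): L=3.6436, (cx,cy)=(0.5835,-0.8121)
solve A·x = −loads:
  F[0-1] = -1033.5495 N (compression)
  F[0-2] = +186.1983 N (tension)
  F[1-2] = -319.1088 N (compression)
  Rx@0 = +387.3800 N
  Ry@0 = +859.7863 N
  Ry@2 = +259.1537 N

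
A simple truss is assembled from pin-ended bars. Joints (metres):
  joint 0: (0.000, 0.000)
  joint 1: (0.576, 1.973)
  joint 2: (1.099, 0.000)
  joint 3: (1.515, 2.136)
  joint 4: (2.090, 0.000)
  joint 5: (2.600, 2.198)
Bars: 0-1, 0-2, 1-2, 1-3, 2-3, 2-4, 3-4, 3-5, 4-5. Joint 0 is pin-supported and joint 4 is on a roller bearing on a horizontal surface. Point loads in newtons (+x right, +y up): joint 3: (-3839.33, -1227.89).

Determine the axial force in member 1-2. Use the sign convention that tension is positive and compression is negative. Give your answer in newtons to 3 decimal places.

4001.285

N=6 nodes, M=9 members, R=3 reactions → 2N=12, M+R=12
member 0 (0-1): L=2.0554, (cx,cy)=(0.2802,0.9599)
member 1 (0-2): L=1.0990, (cx,cy)=(1.0000,0.0000)
member 2 (1-2): L=2.0411, (cx,cy)=(0.2562,-0.9666)
member 3 (1-3): L=0.9530, (cx,cy)=(0.9853,0.1710)
member 4 (2-3): L=2.1761, (cx,cy)=(0.1912,0.9816)
member 5 (2-4): L=0.9910, (cx,cy)=(1.0000,0.0000)
member 6 (3-4): L=2.2120, (cx,cy)=(0.2599,-0.9656)
member 7 (3-5): L=1.0868, (cx,cy)=(0.9984,0.0570)
member 8 (4-5): L=2.2564, (cx,cy)=(0.2260,0.9741)
solve A·x = −loads:
  F[0-1] = -4439.5451 N (compression)
  F[0-2] = -2595.1792 N (compression)
  F[1-2] = +4001.2851 N (tension)
  F[1-3] = -2303.3351 N (compression)
  F[2-3] = -3940.3751 N (compression)
  F[2-4] = -816.6719 N (compression)
  F[3-4] = +3141.7582 N (tension)
  F[3-5] = -0.0000 N (compression)
  F[4-5] = -0.0000 N (compression)
  Rx@0 = +3839.3300 N
  Ry@0 = +4261.6486 N
  Ry@4 = -3033.7586 N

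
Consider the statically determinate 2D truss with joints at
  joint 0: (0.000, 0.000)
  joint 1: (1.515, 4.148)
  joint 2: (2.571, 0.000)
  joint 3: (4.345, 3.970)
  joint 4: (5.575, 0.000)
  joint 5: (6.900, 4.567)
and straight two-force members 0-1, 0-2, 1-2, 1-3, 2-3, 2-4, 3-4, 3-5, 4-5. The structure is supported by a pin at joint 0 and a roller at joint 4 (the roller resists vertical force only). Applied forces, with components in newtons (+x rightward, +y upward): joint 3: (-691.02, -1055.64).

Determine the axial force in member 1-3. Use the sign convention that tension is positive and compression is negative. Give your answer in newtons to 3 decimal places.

N=6 nodes, M=9 members, R=3 reactions → 2N=12, M+R=12
member 0 (0-1): L=4.4160, (cx,cy)=(0.3431,0.9393)
member 1 (0-2): L=2.5710, (cx,cy)=(1.0000,0.0000)
member 2 (1-2): L=4.2803, (cx,cy)=(0.2467,-0.9691)
member 3 (1-3): L=2.8356, (cx,cy)=(0.9980,-0.0628)
member 4 (2-3): L=4.3483, (cx,cy)=(0.4080,0.9130)
member 5 (2-4): L=3.0040, (cx,cy)=(1.0000,0.0000)
member 6 (3-4): L=4.1562, (cx,cy)=(0.2959,-0.9552)
member 7 (3-5): L=2.6238, (cx,cy)=(0.9738,0.2275)
member 8 (4-5): L=4.7553, (cx,cy)=(0.2786,0.9604)
solve A·x = −loads:
  F[0-1] = -771.8264 N (compression)
  F[0-2] = -426.2295 N (compression)
  F[1-2] = +777.7485 N (tension)
  F[1-3] = -457.5722 N (compression)
  F[2-3] = -825.5338 N (compression)
  F[2-4] = +102.4450 N (tension)
  F[3-4] = -346.1622 N (compression)
  F[3-5] = -0.0000 N (compression)
  F[4-5] = -0.0000 N (compression)
  Rx@0 = +691.0200 N
  Ry@0 = +724.9841 N
  Ry@4 = +330.6559 N

-457.572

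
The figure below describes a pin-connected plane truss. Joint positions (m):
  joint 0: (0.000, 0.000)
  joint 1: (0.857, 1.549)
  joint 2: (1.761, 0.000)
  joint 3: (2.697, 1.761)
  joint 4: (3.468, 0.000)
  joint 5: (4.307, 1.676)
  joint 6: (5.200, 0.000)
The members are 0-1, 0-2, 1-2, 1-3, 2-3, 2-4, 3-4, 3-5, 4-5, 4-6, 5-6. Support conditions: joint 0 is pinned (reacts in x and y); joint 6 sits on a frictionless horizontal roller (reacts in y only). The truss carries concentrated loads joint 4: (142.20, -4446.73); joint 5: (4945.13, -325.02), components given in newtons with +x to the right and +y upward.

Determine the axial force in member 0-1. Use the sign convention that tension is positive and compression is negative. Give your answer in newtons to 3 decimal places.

65.067

N=7 nodes, M=11 members, R=3 reactions → 2N=14, M+R=14
member 0 (0-1): L=1.7703, (cx,cy)=(0.4841,0.8750)
member 1 (0-2): L=1.7610, (cx,cy)=(1.0000,0.0000)
member 2 (1-2): L=1.7935, (cx,cy)=(0.5040,-0.8637)
member 3 (1-3): L=1.8522, (cx,cy)=(0.9934,0.1145)
member 4 (2-3): L=1.9943, (cx,cy)=(0.4693,0.8830)
member 5 (2-4): L=1.7070, (cx,cy)=(1.0000,0.0000)
member 6 (3-4): L=1.9224, (cx,cy)=(0.4011,-0.9160)
member 7 (3-5): L=1.6122, (cx,cy)=(0.9986,-0.0527)
member 8 (4-5): L=1.8743, (cx,cy)=(0.4476,0.8942)
member 9 (4-6): L=1.7320, (cx,cy)=(1.0000,0.0000)
member 10 (5-6): L=1.8991, (cx,cy)=(0.4702,-0.8825)
solve A·x = −loads:
  F[0-1] = +65.0672 N (tension)
  F[0-2] = +5055.8305 N (tension)
  F[1-2] = -57.8301 N (compression)
  F[1-3] = +61.0497 N (tension)
  F[2-3] = +56.5635 N (tension)
  F[2-4] = +5000.1341 N (tension)
  F[3-4] = -68.7669 N (compression)
  F[3-5] = +114.9357 N (tension)
  F[4-5] = +5043.2286 N (tension)
  F[4-6] = +2572.8014 N (tension)
  F[5-6] = -5471.3344 N (compression)
  Rx@0 = -5087.3300 N
  Ry@0 = -56.9344 N
  Ry@6 = +4828.6844 N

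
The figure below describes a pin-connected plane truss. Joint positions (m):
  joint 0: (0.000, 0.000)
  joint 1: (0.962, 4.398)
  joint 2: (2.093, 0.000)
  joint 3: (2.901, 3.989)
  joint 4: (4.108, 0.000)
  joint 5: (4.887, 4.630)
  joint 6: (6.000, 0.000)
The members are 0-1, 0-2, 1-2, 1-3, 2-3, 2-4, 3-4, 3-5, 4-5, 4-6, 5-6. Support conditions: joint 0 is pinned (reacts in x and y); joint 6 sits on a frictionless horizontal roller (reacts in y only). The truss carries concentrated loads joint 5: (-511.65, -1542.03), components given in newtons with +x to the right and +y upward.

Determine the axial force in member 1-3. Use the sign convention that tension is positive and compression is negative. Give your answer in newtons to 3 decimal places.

-350.148

N=7 nodes, M=11 members, R=3 reactions → 2N=14, M+R=14
member 0 (0-1): L=4.5020, (cx,cy)=(0.2137,0.9769)
member 1 (0-2): L=2.0930, (cx,cy)=(1.0000,0.0000)
member 2 (1-2): L=4.5411, (cx,cy)=(0.2491,-0.9685)
member 3 (1-3): L=1.9817, (cx,cy)=(0.9785,-0.2064)
member 4 (2-3): L=4.0700, (cx,cy)=(0.1985,0.9801)
member 5 (2-4): L=2.0150, (cx,cy)=(1.0000,0.0000)
member 6 (3-4): L=4.1676, (cx,cy)=(0.2896,-0.9571)
member 7 (3-5): L=2.0869, (cx,cy)=(0.9517,0.3072)
member 8 (4-5): L=4.6951, (cx,cy)=(0.1659,0.9861)
member 9 (4-6): L=1.8920, (cx,cy)=(1.0000,0.0000)
member 10 (5-6): L=4.7619, (cx,cy)=(0.2337,-0.9723)
solve A·x = −loads:
  F[0-1] = -696.9677 N (compression)
  F[0-2] = -362.7194 N (compression)
  F[1-2] = +777.6423 N (tension)
  F[1-3] = -350.1481 N (compression)
  F[2-3] = -768.4326 N (compression)
  F[2-4] = -16.4875 N (compression)
  F[3-4] = +495.9471 N (tension)
  F[3-5] = -671.2447 N (compression)
  F[4-5] = -481.3644 N (compression)
  F[4-6] = +207.0132 N (tension)
  F[5-6] = -885.6926 N (compression)
  Rx@0 = +511.6500 N
  Ry@0 = +680.8698 N
  Ry@6 = +861.1602 N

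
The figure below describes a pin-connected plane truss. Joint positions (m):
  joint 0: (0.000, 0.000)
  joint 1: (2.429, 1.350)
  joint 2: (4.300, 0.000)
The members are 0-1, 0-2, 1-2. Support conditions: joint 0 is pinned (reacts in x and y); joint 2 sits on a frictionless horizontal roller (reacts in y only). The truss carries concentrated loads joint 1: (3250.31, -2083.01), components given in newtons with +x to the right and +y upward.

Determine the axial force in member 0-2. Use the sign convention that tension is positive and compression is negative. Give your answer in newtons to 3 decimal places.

3045.024

N=3 nodes, M=3 members, R=3 reactions → 2N=6, M+R=6
member 0 (0-1): L=2.7789, (cx,cy)=(0.8741,0.4858)
member 1 (0-2): L=4.3000, (cx,cy)=(1.0000,0.0000)
member 2 (1-2): L=2.3072, (cx,cy)=(0.8109,-0.5851)
solve A·x = −loads:
  F[0-1] = +234.8613 N (tension)
  F[0-2] = +3045.0242 N (tension)
  F[1-2] = -3754.9223 N (compression)
  Rx@0 = -3250.3100 N
  Ry@0 = -114.0946 N
  Ry@2 = +2197.1046 N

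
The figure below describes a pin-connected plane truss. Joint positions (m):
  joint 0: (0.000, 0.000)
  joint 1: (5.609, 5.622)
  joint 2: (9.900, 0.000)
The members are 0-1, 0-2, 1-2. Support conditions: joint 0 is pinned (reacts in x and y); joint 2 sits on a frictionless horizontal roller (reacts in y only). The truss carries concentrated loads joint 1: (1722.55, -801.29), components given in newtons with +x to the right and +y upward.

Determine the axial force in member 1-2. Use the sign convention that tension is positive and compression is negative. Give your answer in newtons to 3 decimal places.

N=3 nodes, M=3 members, R=3 reactions → 2N=6, M+R=6
member 0 (0-1): L=7.9415, (cx,cy)=(0.7063,0.7079)
member 1 (0-2): L=9.9000, (cx,cy)=(1.0000,0.0000)
member 2 (1-2): L=7.0725, (cx,cy)=(0.6067,-0.7949)
solve A·x = −loads:
  F[0-1] = +891.1865 N (tension)
  F[0-2] = +1093.1158 N (tension)
  F[1-2] = -1801.6799 N (compression)
  Rx@0 = -1722.5500 N
  Ry@0 = -630.8930 N
  Ry@2 = +1432.1830 N

-1801.680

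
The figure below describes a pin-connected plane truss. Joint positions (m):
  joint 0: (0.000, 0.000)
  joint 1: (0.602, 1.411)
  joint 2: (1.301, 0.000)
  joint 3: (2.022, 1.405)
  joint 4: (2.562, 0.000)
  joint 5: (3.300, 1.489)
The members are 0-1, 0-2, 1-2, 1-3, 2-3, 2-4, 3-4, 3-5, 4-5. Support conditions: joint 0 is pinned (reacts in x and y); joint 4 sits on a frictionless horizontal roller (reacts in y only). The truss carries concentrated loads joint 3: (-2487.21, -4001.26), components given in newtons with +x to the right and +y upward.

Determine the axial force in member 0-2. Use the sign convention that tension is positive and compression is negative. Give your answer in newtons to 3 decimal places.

N=6 nodes, M=9 members, R=3 reactions → 2N=12, M+R=12
member 0 (0-1): L=1.5341, (cx,cy)=(0.3924,0.9198)
member 1 (0-2): L=1.3010, (cx,cy)=(1.0000,0.0000)
member 2 (1-2): L=1.5746, (cx,cy)=(0.4439,-0.8961)
member 3 (1-3): L=1.4200, (cx,cy)=(1.0000,-0.0042)
member 4 (2-3): L=1.5792, (cx,cy)=(0.4566,0.8897)
member 5 (2-4): L=1.2610, (cx,cy)=(1.0000,0.0000)
member 6 (3-4): L=1.5052, (cx,cy)=(0.3588,-0.9334)
member 7 (3-5): L=1.2808, (cx,cy)=(0.9978,0.0656)
member 8 (4-5): L=1.6619, (cx,cy)=(0.4441,0.8960)
solve A·x = −loads:
  F[0-1] = -2399.8472 N (compression)
  F[0-2] = -1545.4524 N (compression)
  F[1-2] = +2472.9700 N (tension)
  F[1-3] = -2039.5475 N (compression)
  F[2-3] = -2490.7040 N (compression)
  F[2-4] = +689.4773 N (tension)
  F[3-4] = -1921.8534 N (compression)
  F[3-5] = +0.0000 N (tension)
  F[4-5] = -0.0000 N (compression)
  Rx@0 = +2487.2100 N
  Ry@0 = +2207.3421 N
  Ry@4 = +1793.9179 N

-1545.452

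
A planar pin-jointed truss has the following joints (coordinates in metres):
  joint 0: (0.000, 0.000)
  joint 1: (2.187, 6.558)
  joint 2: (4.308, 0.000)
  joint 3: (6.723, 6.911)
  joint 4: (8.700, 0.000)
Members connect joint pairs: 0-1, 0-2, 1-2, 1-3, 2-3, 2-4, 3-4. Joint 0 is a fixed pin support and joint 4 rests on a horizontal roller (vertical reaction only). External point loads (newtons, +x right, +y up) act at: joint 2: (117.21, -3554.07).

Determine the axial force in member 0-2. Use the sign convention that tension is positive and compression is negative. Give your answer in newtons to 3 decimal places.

N=5 nodes, M=7 members, R=3 reactions → 2N=10, M+R=10
member 0 (0-1): L=6.9131, (cx,cy)=(0.3164,0.9486)
member 1 (0-2): L=4.3080, (cx,cy)=(1.0000,0.0000)
member 2 (1-2): L=6.8925, (cx,cy)=(0.3077,-0.9515)
member 3 (1-3): L=4.5497, (cx,cy)=(0.9970,0.0776)
member 4 (2-3): L=7.3208, (cx,cy)=(0.3299,0.9440)
member 5 (2-4): L=4.3920, (cx,cy)=(1.0000,0.0000)
member 6 (3-4): L=7.1882, (cx,cy)=(0.2750,-0.9614)
solve A·x = −loads:
  F[0-1] = -1891.3316 N (compression)
  F[0-2] = +715.5478 N (tension)
  F[1-2] = +1791.6635 N (tension)
  F[1-3] = -1153.1582 N (compression)
  F[2-3] = +1959.0088 N (tension)
  F[2-4] = +503.4406 N (tension)
  F[3-4] = -1830.4701 N (compression)
  Rx@0 = -117.2100 N
  Ry@0 = +1794.1926 N
  Ry@4 = +1759.8774 N

715.548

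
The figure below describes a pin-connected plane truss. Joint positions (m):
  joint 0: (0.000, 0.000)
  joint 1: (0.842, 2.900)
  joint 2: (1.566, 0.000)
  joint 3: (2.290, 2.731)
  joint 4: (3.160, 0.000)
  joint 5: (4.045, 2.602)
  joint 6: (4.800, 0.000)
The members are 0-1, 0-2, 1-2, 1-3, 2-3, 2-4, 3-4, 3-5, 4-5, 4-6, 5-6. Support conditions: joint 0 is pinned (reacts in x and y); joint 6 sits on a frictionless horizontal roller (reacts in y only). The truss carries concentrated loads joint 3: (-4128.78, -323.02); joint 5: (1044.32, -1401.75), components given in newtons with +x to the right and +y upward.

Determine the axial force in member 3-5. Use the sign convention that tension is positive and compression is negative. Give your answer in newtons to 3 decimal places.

N=7 nodes, M=11 members, R=3 reactions → 2N=14, M+R=14
member 0 (0-1): L=3.0198, (cx,cy)=(0.2788,0.9603)
member 1 (0-2): L=1.5660, (cx,cy)=(1.0000,0.0000)
member 2 (1-2): L=2.9890, (cx,cy)=(0.2422,-0.9702)
member 3 (1-3): L=1.4578, (cx,cy)=(0.9933,-0.1159)
member 4 (2-3): L=2.8253, (cx,cy)=(0.2563,0.9666)
member 5 (2-4): L=1.5940, (cx,cy)=(1.0000,0.0000)
member 6 (3-4): L=2.8662, (cx,cy)=(0.3035,-0.9528)
member 7 (3-5): L=1.7597, (cx,cy)=(0.9973,-0.0733)
member 8 (4-5): L=2.7484, (cx,cy)=(0.3220,0.9467)
member 9 (4-6): L=1.6400, (cx,cy)=(1.0000,0.0000)
member 10 (5-6): L=2.7093, (cx,cy)=(0.2787,-0.9604)
solve A·x = −loads:
  F[0-1] = -2262.1054 N (compression)
  F[0-2] = -2453.7174 N (compression)
  F[1-2] = +2384.4205 N (tension)
  F[1-3] = -1216.5005 N (compression)
  F[2-3] = -2393.3288 N (compression)
  F[2-4] = -1262.8648 N (compression)
  F[3-4] = +1805.2304 N (tension)
  F[3-5] = +1763.9805 N (tension)
  F[4-5] = -1816.8295 N (compression)
  F[4-6] = -129.8825 N (compression)
  F[5-6] = +466.0841 N (tension)
  Rx@0 = +3084.4600 N
  Ry@0 = +2172.3915 N
  Ry@6 = -447.6215 N

1763.981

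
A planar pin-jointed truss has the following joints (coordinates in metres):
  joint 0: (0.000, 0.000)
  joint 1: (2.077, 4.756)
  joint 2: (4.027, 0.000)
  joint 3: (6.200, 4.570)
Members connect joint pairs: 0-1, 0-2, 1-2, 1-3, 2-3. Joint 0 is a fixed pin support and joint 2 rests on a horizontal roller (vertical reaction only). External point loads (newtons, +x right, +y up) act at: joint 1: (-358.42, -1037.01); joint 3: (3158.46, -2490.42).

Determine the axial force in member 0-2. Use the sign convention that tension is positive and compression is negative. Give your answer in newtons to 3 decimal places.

1051.998

N=4 nodes, M=5 members, R=3 reactions → 2N=8, M+R=8
member 0 (0-1): L=5.1897, (cx,cy)=(0.4002,0.9164)
member 1 (0-2): L=4.0270, (cx,cy)=(1.0000,0.0000)
member 2 (1-2): L=5.1402, (cx,cy)=(0.3794,-0.9252)
member 3 (1-3): L=4.1272, (cx,cy)=(0.9990,-0.0451)
member 4 (2-3): L=5.0603, (cx,cy)=(0.4294,0.9031)
solve A·x = −loads:
  F[0-1] = +4367.7879 N (tension)
  F[0-2] = +1051.9978 N (tension)
  F[1-2] = -5654.1993 N (compression)
  F[1-3] = +4255.7629 N (tension)
  F[2-3] = -2545.2472 N (compression)
  Rx@0 = -2800.0400 N
  Ry@0 = -4002.7390 N
  Ry@2 = +7530.1690 N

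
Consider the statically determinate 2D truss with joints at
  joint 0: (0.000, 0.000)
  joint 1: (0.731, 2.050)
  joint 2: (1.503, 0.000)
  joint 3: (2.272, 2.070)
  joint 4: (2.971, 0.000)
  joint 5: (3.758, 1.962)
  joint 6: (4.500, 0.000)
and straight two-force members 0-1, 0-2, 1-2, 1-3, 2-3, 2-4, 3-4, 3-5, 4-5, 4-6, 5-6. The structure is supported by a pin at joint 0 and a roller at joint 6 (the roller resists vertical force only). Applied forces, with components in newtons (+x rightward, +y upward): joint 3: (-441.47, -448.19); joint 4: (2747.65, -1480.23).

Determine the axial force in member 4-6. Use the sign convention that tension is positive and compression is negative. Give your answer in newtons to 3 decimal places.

N=7 nodes, M=11 members, R=3 reactions → 2N=14, M+R=14
member 0 (0-1): L=2.1764, (cx,cy)=(0.3359,0.9419)
member 1 (0-2): L=1.5030, (cx,cy)=(1.0000,0.0000)
member 2 (1-2): L=2.1905, (cx,cy)=(0.3524,-0.9358)
member 3 (1-3): L=1.5411, (cx,cy)=(0.9999,0.0130)
member 4 (2-3): L=2.2082, (cx,cy)=(0.3482,0.9374)
member 5 (2-4): L=1.4680, (cx,cy)=(1.0000,0.0000)
member 6 (3-4): L=2.1848, (cx,cy)=(0.3199,-0.9474)
member 7 (3-5): L=1.4899, (cx,cy)=(0.9974,-0.0725)
member 8 (4-5): L=2.1140, (cx,cy)=(0.3723,0.9281)
member 9 (4-6): L=1.5290, (cx,cy)=(1.0000,0.0000)
member 10 (5-6): L=2.0976, (cx,cy)=(0.3537,-0.9353)
solve A·x = −loads:
  F[0-1] = -985.1591 N (compression)
  F[0-2] = +2637.0660 N (tension)
  F[1-2] = +982.1572 N (tension)
  F[1-3] = -677.0787 N (compression)
  F[2-3] = -980.5189 N (compression)
  F[2-4] = +3324.6609 N (tension)
  F[3-4] = +564.4690 N (tension)
  F[3-5] = -759.6012 N (compression)
  F[4-5] = +1018.6528 N (tension)
  F[4-6] = +378.3711 N (tension)
  F[5-6] = -1069.6478 N (compression)
  Rx@0 = -2306.1800 N
  Ry@0 = +927.9293 N
  Ry@6 = +1000.4907 N

378.371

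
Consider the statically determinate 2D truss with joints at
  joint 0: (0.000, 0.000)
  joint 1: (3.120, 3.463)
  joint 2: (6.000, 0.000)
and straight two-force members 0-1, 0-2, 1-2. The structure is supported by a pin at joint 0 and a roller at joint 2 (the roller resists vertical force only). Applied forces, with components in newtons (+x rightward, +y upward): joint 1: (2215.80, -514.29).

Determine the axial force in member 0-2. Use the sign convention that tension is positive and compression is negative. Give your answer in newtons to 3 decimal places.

1285.993

N=3 nodes, M=3 members, R=3 reactions → 2N=6, M+R=6
member 0 (0-1): L=4.6612, (cx,cy)=(0.6694,0.7429)
member 1 (0-2): L=6.0000, (cx,cy)=(1.0000,0.0000)
member 2 (1-2): L=4.5041, (cx,cy)=(0.6394,-0.7689)
solve A·x = −loads:
  F[0-1] = +1389.1080 N (tension)
  F[0-2] = +1285.9925 N (tension)
  F[1-2] = -2011.1867 N (compression)
  Rx@0 = -2215.8000 N
  Ry@0 = -1032.0267 N
  Ry@2 = +1546.3167 N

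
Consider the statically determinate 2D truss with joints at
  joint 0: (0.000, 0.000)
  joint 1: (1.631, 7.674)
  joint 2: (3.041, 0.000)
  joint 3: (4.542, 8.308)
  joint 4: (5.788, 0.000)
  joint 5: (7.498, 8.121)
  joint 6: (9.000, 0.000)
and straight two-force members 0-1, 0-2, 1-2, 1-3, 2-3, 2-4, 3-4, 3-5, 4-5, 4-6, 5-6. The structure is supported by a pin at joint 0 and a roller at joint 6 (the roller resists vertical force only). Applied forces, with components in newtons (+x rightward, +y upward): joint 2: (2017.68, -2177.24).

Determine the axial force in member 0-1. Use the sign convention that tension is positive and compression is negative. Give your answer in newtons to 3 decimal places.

-1473.774

N=7 nodes, M=11 members, R=3 reactions → 2N=14, M+R=14
member 0 (0-1): L=7.8454, (cx,cy)=(0.2079,0.9782)
member 1 (0-2): L=3.0410, (cx,cy)=(1.0000,0.0000)
member 2 (1-2): L=7.8025, (cx,cy)=(0.1807,-0.9835)
member 3 (1-3): L=2.9792, (cx,cy)=(0.9771,0.2128)
member 4 (2-3): L=8.4425, (cx,cy)=(0.1778,0.9841)
member 5 (2-4): L=2.7470, (cx,cy)=(1.0000,0.0000)
member 6 (3-4): L=8.4009, (cx,cy)=(0.1483,-0.9889)
member 7 (3-5): L=2.9619, (cx,cy)=(0.9980,-0.0631)
member 8 (4-5): L=8.2991, (cx,cy)=(0.2060,0.9785)
member 9 (4-6): L=3.2120, (cx,cy)=(1.0000,0.0000)
member 10 (5-6): L=8.2587, (cx,cy)=(0.1819,-0.9833)
solve A·x = −loads:
  F[0-1] = -1473.7742 N (compression)
  F[0-2] = +2324.0663 N (tension)
  F[1-2] = +1344.0741 N (tension)
  F[1-3] = -562.1534 N (compression)
  F[2-3] = +869.1417 N (tension)
  F[2-4] = +394.7515 N (tension)
  F[3-4] = -725.5246 N (compression)
  F[3-5] = -287.7177 N (compression)
  F[4-5] = +733.2338 N (tension)
  F[4-6] = +136.0632 N (tension)
  F[5-6] = -748.1420 N (compression)
  Rx@0 = -2017.6800 N
  Ry@0 = +1441.5748 N
  Ry@6 = +735.6652 N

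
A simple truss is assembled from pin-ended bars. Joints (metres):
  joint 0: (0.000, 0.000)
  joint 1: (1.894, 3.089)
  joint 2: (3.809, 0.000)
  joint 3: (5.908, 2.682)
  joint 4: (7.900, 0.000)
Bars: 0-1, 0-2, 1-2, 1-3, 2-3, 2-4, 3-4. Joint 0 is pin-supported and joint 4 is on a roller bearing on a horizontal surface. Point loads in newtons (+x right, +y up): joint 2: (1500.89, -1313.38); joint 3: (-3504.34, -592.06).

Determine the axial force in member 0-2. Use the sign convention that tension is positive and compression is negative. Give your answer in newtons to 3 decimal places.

N=5 nodes, M=7 members, R=3 reactions → 2N=10, M+R=10
member 0 (0-1): L=3.6234, (cx,cy)=(0.5227,0.8525)
member 1 (0-2): L=3.8090, (cx,cy)=(1.0000,0.0000)
member 2 (1-2): L=3.6344, (cx,cy)=(0.5269,-0.8499)
member 3 (1-3): L=4.0346, (cx,cy)=(0.9949,-0.1009)
member 4 (2-3): L=3.4057, (cx,cy)=(0.6163,0.7875)
member 5 (2-4): L=4.0910, (cx,cy)=(1.0000,0.0000)
member 6 (3-4): L=3.3408, (cx,cy)=(0.5963,-0.8028)
solve A·x = −loads:
  F[0-1] = -2368.4433 N (compression)
  F[0-2] = -765.4389 N (compression)
  F[1-2] = +2692.5946 N (tension)
  F[1-3] = -2670.3718 N (compression)
  F[2-3] = -1238.2534 N (compression)
  F[2-4] = -84.4347 N (compression)
  F[3-4] = +141.6077 N (tension)
  Rx@0 = +2003.4500 N
  Ry@0 = +2019.1216 N
  Ry@4 = -113.6816 N

-765.439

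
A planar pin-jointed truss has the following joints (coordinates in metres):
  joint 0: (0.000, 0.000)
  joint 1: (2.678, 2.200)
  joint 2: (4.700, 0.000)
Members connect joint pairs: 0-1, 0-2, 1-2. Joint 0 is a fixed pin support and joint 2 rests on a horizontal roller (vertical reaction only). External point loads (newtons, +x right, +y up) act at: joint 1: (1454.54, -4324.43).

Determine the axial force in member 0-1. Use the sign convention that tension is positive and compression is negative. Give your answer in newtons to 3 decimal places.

N=3 nodes, M=3 members, R=3 reactions → 2N=6, M+R=6
member 0 (0-1): L=3.4658, (cx,cy)=(0.7727,0.6348)
member 1 (0-2): L=4.7000, (cx,cy)=(1.0000,0.0000)
member 2 (1-2): L=2.9881, (cx,cy)=(0.6767,-0.7363)
solve A·x = −loads:
  F[0-1] = -1858.2553 N (compression)
  F[0-2] = +2890.4063 N (tension)
  F[1-2] = -4271.3642 N (compression)
  Rx@0 = -1454.5400 N
  Ry@0 = +1179.5765 N
  Ry@2 = +3144.8535 N

-1858.255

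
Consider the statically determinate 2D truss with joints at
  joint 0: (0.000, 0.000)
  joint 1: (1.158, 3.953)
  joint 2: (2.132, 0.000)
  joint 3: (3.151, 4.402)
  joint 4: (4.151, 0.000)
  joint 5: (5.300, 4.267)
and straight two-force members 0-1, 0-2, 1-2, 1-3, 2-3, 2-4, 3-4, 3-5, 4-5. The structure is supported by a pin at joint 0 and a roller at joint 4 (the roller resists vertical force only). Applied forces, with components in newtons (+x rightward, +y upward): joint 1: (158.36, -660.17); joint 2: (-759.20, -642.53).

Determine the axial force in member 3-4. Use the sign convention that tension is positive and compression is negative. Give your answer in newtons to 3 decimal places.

-681.927

N=6 nodes, M=9 members, R=3 reactions → 2N=12, M+R=12
member 0 (0-1): L=4.1191, (cx,cy)=(0.2811,0.9597)
member 1 (0-2): L=2.1320, (cx,cy)=(1.0000,0.0000)
member 2 (1-2): L=4.0712, (cx,cy)=(0.2392,-0.9710)
member 3 (1-3): L=2.0430, (cx,cy)=(0.9755,0.2198)
member 4 (2-3): L=4.5184, (cx,cy)=(0.2255,0.9742)
member 5 (2-4): L=2.0190, (cx,cy)=(1.0000,0.0000)
member 6 (3-4): L=4.5142, (cx,cy)=(0.2215,-0.9752)
member 7 (3-5): L=2.1532, (cx,cy)=(0.9980,-0.0627)
member 8 (4-5): L=4.4190, (cx,cy)=(0.2600,0.9656)
solve A·x = −loads:
  F[0-1] = -664.5159 N (compression)
  F[0-2] = -414.0261 N (compression)
  F[1-2] = -97.7867 N (compression)
  F[1-3] = -329.8443 N (compression)
  F[2-3] = +756.9783 N (tension)
  F[2-4] = +151.0640 N (tension)
  F[3-4] = -681.9266 N (compression)
  F[3-5] = -0.0000 N (compression)
  F[4-5] = +0.0000 N (tension)
  Rx@0 = +600.8400 N
  Ry@0 = +637.7162 N
  Ry@4 = +664.9838 N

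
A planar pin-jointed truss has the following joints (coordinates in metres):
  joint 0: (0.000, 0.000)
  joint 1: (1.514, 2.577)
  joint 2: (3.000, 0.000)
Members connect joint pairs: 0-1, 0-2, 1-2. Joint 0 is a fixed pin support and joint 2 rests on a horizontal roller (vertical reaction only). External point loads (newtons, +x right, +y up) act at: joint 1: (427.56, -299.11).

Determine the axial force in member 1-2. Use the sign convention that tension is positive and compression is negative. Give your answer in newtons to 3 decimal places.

N=3 nodes, M=3 members, R=3 reactions → 2N=6, M+R=6
member 0 (0-1): L=2.9888, (cx,cy)=(0.5066,0.8622)
member 1 (0-2): L=3.0000, (cx,cy)=(1.0000,0.0000)
member 2 (1-2): L=2.9747, (cx,cy)=(0.4995,-0.8663)
solve A·x = −loads:
  F[0-1] = +254.1319 N (tension)
  F[0-2] = +298.8289 N (tension)
  F[1-2] = -598.2105 N (compression)
  Rx@0 = -427.5600 N
  Ry@0 = -219.1149 N
  Ry@2 = +518.2249 N

-598.210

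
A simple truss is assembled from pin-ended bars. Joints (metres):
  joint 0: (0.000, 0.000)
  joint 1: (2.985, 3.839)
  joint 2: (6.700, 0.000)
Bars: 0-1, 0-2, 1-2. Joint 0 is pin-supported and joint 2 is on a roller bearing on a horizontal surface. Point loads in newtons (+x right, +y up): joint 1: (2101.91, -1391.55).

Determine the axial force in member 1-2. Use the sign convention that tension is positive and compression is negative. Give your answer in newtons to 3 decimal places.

N=3 nodes, M=3 members, R=3 reactions → 2N=6, M+R=6
member 0 (0-1): L=4.8629, (cx,cy)=(0.6138,0.7894)
member 1 (0-2): L=6.7000, (cx,cy)=(1.0000,0.0000)
member 2 (1-2): L=5.3422, (cx,cy)=(0.6954,-0.7186)
solve A·x = −loads:
  F[0-1] = +548.2105 N (tension)
  F[0-2] = +1765.4037 N (tension)
  F[1-2] = -2538.6668 N (compression)
  Rx@0 = -2101.9100 N
  Ry@0 = -432.7797 N
  Ry@2 = +1824.3297 N

-2538.667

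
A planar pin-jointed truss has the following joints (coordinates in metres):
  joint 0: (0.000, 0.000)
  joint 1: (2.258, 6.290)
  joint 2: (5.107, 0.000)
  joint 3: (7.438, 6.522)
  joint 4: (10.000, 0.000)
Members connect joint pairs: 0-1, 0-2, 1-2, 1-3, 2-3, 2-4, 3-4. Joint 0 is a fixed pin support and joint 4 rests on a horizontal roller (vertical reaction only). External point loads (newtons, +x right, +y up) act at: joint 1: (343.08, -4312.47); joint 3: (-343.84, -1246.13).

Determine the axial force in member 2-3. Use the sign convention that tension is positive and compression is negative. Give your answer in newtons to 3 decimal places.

749.773

N=5 nodes, M=7 members, R=3 reactions → 2N=10, M+R=10
member 0 (0-1): L=6.6830, (cx,cy)=(0.3379,0.9412)
member 1 (0-2): L=5.1070, (cx,cy)=(1.0000,0.0000)
member 2 (1-2): L=6.9051, (cx,cy)=(0.4126,-0.9109)
member 3 (1-3): L=5.1852, (cx,cy)=(0.9990,0.0447)
member 4 (2-3): L=6.9260, (cx,cy)=(0.3366,0.9417)
member 5 (2-4): L=4.8930, (cx,cy)=(1.0000,0.0000)
member 6 (3-4): L=7.0072, (cx,cy)=(0.3656,-0.9308)
solve A·x = −loads:
  F[0-1] = -3895.5144 N (compression)
  F[0-2] = +1315.4235 N (tension)
  F[1-2] = -775.0811 N (compression)
  F[1-3] = -1340.8145 N (compression)
  F[2-3] = +749.7730 N (tension)
  F[2-4] = +743.2912 N (tension)
  F[3-4] = -2032.9282 N (compression)
  Rx@0 = +0.7600 N
  Ry@0 = +3666.4279 N
  Ry@4 = +1892.1721 N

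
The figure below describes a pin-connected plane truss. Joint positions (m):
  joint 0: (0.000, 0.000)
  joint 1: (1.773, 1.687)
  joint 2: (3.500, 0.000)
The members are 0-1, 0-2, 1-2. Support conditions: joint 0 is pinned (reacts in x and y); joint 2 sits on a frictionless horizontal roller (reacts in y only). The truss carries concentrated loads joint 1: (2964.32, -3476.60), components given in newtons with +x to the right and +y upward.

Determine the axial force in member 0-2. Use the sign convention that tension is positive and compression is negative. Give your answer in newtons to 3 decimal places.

N=3 nodes, M=3 members, R=3 reactions → 2N=6, M+R=6
member 0 (0-1): L=2.4473, (cx,cy)=(0.7245,0.6893)
member 1 (0-2): L=3.5000, (cx,cy)=(1.0000,0.0000)
member 2 (1-2): L=2.4142, (cx,cy)=(0.7153,-0.6988)
solve A·x = −loads:
  F[0-1] = -415.8478 N (compression)
  F[0-2] = +3265.5845 N (tension)
  F[1-2] = -4565.0644 N (compression)
  Rx@0 = -2964.3200 N
  Ry@0 = +286.6515 N
  Ry@2 = +3189.9485 N

3265.584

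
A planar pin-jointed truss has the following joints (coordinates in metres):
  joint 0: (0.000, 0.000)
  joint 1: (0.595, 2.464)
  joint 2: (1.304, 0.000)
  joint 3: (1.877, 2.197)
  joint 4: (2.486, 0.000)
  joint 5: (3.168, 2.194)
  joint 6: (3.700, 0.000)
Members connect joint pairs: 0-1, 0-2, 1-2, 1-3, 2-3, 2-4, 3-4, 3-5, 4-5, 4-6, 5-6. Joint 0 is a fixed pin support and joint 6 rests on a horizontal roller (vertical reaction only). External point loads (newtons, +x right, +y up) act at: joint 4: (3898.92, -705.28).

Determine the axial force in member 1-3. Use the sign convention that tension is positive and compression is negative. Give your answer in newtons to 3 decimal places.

N=7 nodes, M=11 members, R=3 reactions → 2N=14, M+R=14
member 0 (0-1): L=2.5348, (cx,cy)=(0.2347,0.9721)
member 1 (0-2): L=1.3040, (cx,cy)=(1.0000,0.0000)
member 2 (1-2): L=2.5640, (cx,cy)=(0.2765,-0.9610)
member 3 (1-3): L=1.3095, (cx,cy)=(0.9790,-0.2039)
member 4 (2-3): L=2.2705, (cx,cy)=(0.2524,0.9676)
member 5 (2-4): L=1.1820, (cx,cy)=(1.0000,0.0000)
member 6 (3-4): L=2.2798, (cx,cy)=(0.2671,-0.9637)
member 7 (3-5): L=1.2910, (cx,cy)=(1.0000,-0.0023)
member 8 (4-5): L=2.2976, (cx,cy)=(0.2968,0.9549)
member 9 (4-6): L=1.2140, (cx,cy)=(1.0000,0.0000)
member 10 (5-6): L=2.2576, (cx,cy)=(0.2357,-0.9718)
solve A·x = −loads:
  F[0-1] = -238.0593 N (compression)
  F[0-2] = +3954.7998 N (tension)
  F[1-2] = +269.0301 N (tension)
  F[1-3] = -133.0683 N (compression)
  F[2-3] = -267.1884 N (compression)
  F[2-4] = +4096.6228 N (tension)
  F[3-4] = +240.7658 N (tension)
  F[3-5] = -262.0177 N (compression)
  F[4-5] = +495.6007 N (tension)
  F[4-6] = +114.9042 N (tension)
  F[5-6] = -487.6039 N (compression)
  Rx@0 = -3898.9200 N
  Ry@0 = +231.4081 N
  Ry@6 = +473.8719 N

-133.068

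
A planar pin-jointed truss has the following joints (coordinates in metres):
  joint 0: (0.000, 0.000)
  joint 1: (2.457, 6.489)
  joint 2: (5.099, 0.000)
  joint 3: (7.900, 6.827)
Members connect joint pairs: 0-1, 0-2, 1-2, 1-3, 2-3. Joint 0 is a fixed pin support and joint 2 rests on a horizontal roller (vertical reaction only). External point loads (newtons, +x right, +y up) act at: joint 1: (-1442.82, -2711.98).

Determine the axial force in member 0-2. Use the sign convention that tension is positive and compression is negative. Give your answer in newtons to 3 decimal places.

N=4 nodes, M=5 members, R=3 reactions → 2N=8, M+R=8
member 0 (0-1): L=6.9386, (cx,cy)=(0.3541,0.9352)
member 1 (0-2): L=5.0990, (cx,cy)=(1.0000,0.0000)
member 2 (1-2): L=7.0062, (cx,cy)=(0.3771,-0.9262)
member 3 (1-3): L=5.4535, (cx,cy)=(0.9981,0.0620)
member 4 (2-3): L=7.3793, (cx,cy)=(0.3796,0.9252)
solve A·x = −loads:
  F[0-1] = -3465.8966 N (compression)
  F[0-2] = -215.5226 N (compression)
  F[1-2] = +571.5373 N (tension)
  F[1-3] = +0.0000 N (tension)
  F[2-3] = +0.0000 N (tension)
  Rx@0 = +1442.8200 N
  Ry@0 = +3241.3238 N
  Ry@2 = -529.3438 N

-215.523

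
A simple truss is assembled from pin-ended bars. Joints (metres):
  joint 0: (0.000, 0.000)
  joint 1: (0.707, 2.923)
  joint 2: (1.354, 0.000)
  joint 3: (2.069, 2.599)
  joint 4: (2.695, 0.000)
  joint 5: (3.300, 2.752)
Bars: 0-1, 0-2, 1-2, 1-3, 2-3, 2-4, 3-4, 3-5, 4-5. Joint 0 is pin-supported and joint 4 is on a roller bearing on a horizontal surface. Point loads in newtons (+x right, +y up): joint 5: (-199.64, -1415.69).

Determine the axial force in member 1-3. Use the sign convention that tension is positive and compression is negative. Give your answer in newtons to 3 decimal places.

57.271

N=6 nodes, M=9 members, R=3 reactions → 2N=12, M+R=12
member 0 (0-1): L=3.0073, (cx,cy)=(0.2351,0.9720)
member 1 (0-2): L=1.3540, (cx,cy)=(1.0000,0.0000)
member 2 (1-2): L=2.9937, (cx,cy)=(0.2161,-0.9764)
member 3 (1-3): L=1.4000, (cx,cy)=(0.9729,-0.2314)
member 4 (2-3): L=2.6956, (cx,cy)=(0.2653,0.9642)
member 5 (2-4): L=1.3410, (cx,cy)=(1.0000,0.0000)
member 6 (3-4): L=2.6733, (cx,cy)=(0.2342,-0.9722)
member 7 (3-5): L=1.2405, (cx,cy)=(0.9924,0.1233)
member 8 (4-5): L=2.8177, (cx,cy)=(0.2147,0.9767)
solve A·x = −loads:
  F[0-1] = +117.2312 N (tension)
  F[0-2] = -227.2005 N (compression)
  F[1-2] = -130.2783 N (compression)
  F[1-3] = +57.2707 N (tension)
  F[2-3] = +131.9252 N (tension)
  F[2-4] = -290.3492 N (compression)
  F[3-4] = -102.5379 N (compression)
  F[3-5] = +115.6027 N (tension)
  F[4-5] = -1464.0952 N (compression)
  Rx@0 = +199.6400 N
  Ry@0 = -113.9455 N
  Ry@4 = +1529.6355 N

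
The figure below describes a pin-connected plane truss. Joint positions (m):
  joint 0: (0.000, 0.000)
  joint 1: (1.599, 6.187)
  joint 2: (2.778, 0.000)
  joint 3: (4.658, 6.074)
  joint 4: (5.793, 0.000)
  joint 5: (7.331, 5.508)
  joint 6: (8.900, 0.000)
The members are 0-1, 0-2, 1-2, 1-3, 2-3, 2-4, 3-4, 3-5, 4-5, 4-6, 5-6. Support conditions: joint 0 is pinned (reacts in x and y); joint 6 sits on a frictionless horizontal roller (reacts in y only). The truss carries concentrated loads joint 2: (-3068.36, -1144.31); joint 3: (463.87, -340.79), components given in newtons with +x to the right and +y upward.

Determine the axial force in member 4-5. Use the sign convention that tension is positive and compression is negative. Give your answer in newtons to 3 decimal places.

784.938

N=7 nodes, M=11 members, R=3 reactions → 2N=14, M+R=14
member 0 (0-1): L=6.3903, (cx,cy)=(0.2502,0.9682)
member 1 (0-2): L=2.7780, (cx,cy)=(1.0000,0.0000)
member 2 (1-2): L=6.2983, (cx,cy)=(0.1872,-0.9823)
member 3 (1-3): L=3.0611, (cx,cy)=(0.9993,-0.0369)
member 4 (2-3): L=6.3583, (cx,cy)=(0.2957,0.9553)
member 5 (2-4): L=3.0150, (cx,cy)=(1.0000,0.0000)
member 6 (3-4): L=6.1791, (cx,cy)=(0.1837,-0.9830)
member 7 (3-5): L=2.7323, (cx,cy)=(0.9783,-0.2072)
member 8 (4-5): L=5.7187, (cx,cy)=(0.2689,0.9632)
member 9 (4-6): L=3.1070, (cx,cy)=(1.0000,0.0000)
member 10 (5-6): L=5.7271, (cx,cy)=(0.2740,-0.9617)
solve A·x = −loads:
  F[0-1] = -653.7812 N (compression)
  F[0-2] = -2440.8986 N (compression)
  F[1-2] = +655.1372 N (tension)
  F[1-3] = -286.4233 N (compression)
  F[2-3] = +524.1911 N (tension)
  F[2-4] = +595.1069 N (tension)
  F[3-4] = -769.1042 N (compression)
  F[3-5] = -463.8985 N (compression)
  F[4-5] = +784.9384 N (tension)
  F[4-6] = +242.7326 N (tension)
  F[5-6] = -886.0147 N (compression)
  Rx@0 = +2604.4900 N
  Ry@0 = +632.9832 N
  Ry@6 = +852.1168 N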